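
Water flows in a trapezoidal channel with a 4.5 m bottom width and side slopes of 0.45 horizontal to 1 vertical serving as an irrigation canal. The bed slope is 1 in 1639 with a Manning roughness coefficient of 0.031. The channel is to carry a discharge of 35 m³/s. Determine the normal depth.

y_n = 4.31 m

Manning's equation rearranged: A R^(2/3) = nQ / (1·√S) = 0.031 × 35 / (√0.0006101) = 43.93.
Try y = 5.15 m: A R^(2/3) = 59.8 — over.
Try y = 3.04 m: A R^(2/3) = 24.38 — short.
Try y = 4.31 m: A R^(2/3) = 43.9 — close enough.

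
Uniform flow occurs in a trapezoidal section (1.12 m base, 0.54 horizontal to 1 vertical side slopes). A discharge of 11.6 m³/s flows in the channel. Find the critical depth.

y_c = 1.69 m

At critical depth, Q² T / (g A³) = 1, i.e. A³/T = Q²/g = 11.6²/9.81 = 13.72.
At y = 1.99 m: A³/T = 25.48 — high.
At y = 1.52 m: A³/T = 9.296 — low.
At y = 1.69 m: A³/T = 13.76 — ≈ 13.72.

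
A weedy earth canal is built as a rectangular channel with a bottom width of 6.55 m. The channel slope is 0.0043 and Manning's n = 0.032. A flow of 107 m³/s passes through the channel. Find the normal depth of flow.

Manning's equation rearranged: A R^(2/3) = nQ / (1·√S) = 0.032 × 107 / (√0.0043) = 52.22.
At y = 5.81 m: A R^(2/3) = 62.3 — over.
At y = 4.48 m: A R^(2/3) = 44.89 — short.
At y = 5.05 m: A R^(2/3) = 52.27 — close enough.

y_n = 5.05 m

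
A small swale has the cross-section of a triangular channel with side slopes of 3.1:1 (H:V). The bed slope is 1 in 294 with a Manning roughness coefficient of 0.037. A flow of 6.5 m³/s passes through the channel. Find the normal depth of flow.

y_n = 1.34 m

Manning's equation rearranged: A R^(2/3) = nQ / (1·√S) = 0.037 × 6.5 / (√0.003401) = 4.124.
At y = 1.49 m: A R^(2/3) = 5.472 — too large.
At y = 0.915 m: A R^(2/3) = 1.491 — too small.
At y = 1.34 m: A R^(2/3) = 4.124 — close enough.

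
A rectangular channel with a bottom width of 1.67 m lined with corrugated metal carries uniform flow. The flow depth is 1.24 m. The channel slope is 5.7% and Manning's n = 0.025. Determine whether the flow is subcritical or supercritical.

Flow area A = b·y = 1.67 × 1.24 = 2.071 m². Wetted perimeter P = b + 2y = 1.67 + 2×1.24 = 4.15 m.
Hydraulic radius R = A/P = 2.071/4.15 = 0.499 m.
V = (1/n) R^(2/3) √S = (1/0.025) × 0.499^(2/3) × √0.057 = 6.008 m/s. Hydraulic depth D_h = A/T = 2.071/1.67 = 1.24 m.
Froude number Fr = V/√(g·D_h) = 6.008/√(9.81×1.24) = 1.72, which is greater than 1, so the flow is supercritical.

supercritical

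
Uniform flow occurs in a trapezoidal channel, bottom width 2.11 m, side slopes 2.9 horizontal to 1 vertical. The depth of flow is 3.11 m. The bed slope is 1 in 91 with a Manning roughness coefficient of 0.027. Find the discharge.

Q = 186 m³/s

With bottom width b = 2.11 m and side slope z = 2.9: A = (b + zy)y = (2.11 + 2.9×3.11)×3.11 = 34.61 m²; P = b + 2y√(1+z²) = 2.11 + 2×3.11×3.068 = 21.19 m.
Hydraulic radius R = A/P = 34.61/21.19 = 1.633 m.
Manning's equation: Q = (1/n) A R^(2/3) S^(1/2) = (1/0.027) × 34.61 × 1.633^(2/3) × 0.01099^(1/2) = 186 m³/s.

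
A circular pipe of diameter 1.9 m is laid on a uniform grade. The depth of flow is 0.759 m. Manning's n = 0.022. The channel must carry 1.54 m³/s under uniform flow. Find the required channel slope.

S = 0.00341

For a circular section of diameter D = 1.9 m at depth y = 0.759 m, the central angle is θ = 2 arccos(1 − 2y/D) = 2.737 rad. Then A = (D²/8)(θ − sin θ) = 1.057 m² and P = Dθ/2 = 2.6 m.
Hydraulic radius R = A/P = 1.057/2.6 = 0.4066 m.
From Manning's equation, S = [nQ / (1 A R^(2/3))]² = [0.022 × 1.54 / (1 × 1.057 × 0.4066^(2/3))]² = 0.00341.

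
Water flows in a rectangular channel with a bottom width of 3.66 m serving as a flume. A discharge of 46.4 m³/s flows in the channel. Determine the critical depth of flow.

For a rectangular channel, critical depth y_c = (q²/g)^(1/3) where q = Q/b = 46.4/3.66 = 12.68 m²/s.
So y_c = (12.68²/9.81)^(1/3) = 2.54 m.

y_c = 2.54 m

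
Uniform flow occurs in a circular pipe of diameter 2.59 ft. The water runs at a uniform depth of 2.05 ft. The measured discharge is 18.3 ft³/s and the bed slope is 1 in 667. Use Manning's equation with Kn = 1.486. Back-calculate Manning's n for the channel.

n = 0.012

For a circular section of diameter D = 2.59 ft at depth y = 2.05 ft, the central angle is θ = 2 arccos(1 − 2y/D) = 4.386 rad. Then A = (D²/8)(θ − sin θ) = 4.472 ft² and P = Dθ/2 = 5.68 ft.
Hydraulic radius R = A/P = 4.472/5.68 = 0.7873 ft.
Rearranging Manning's equation: n = (1.486/Q) A R^(2/3) S^(1/2) = (1.486/18.3) × 4.472 × 0.7873^(2/3) × √0.001499 = 0.012.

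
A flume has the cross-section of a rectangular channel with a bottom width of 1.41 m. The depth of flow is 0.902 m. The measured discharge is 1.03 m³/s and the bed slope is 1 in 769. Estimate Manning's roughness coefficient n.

Flow area A = b·y = 1.41 × 0.902 = 1.272 m². Wetted perimeter P = b + 2y = 1.41 + 2×0.902 = 3.214 m.
Hydraulic radius R = A/P = 1.272/3.214 = 0.3957 m.
Rearranging Manning's equation: n = (1/Q) A R^(2/3) S^(1/2) = (1/1.03) × 1.272 × 0.3957^(2/3) × √0.0013 = 0.024.

n = 0.024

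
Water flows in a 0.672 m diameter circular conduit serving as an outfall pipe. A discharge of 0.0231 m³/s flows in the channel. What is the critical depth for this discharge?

At critical depth, Q² T / (g A³) = 1, i.e. A³/T = Q²/g = 0.0231²/9.81 = 0.00005439.
At y = 0.115 m: A³/T = 0.0001299 — too large.
At y = 0.0693 m: A³/T = 0.00001762 — too small.
At y = 0.0922 m: A³/T = 0.00005444 — matches.

y_c = 0.0922 m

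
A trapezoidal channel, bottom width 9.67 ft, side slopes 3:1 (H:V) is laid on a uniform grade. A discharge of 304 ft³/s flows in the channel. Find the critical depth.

y_c = 2.43 ft

At critical depth, Q² T / (g A³) = 1, i.e. A³/T = Q²/g = 304²/32.2 = 2870.
Trying y = 1.9 ft: A³/T = 1182 — short.
Trying y = 3.02 ft: A³/T = 6512 — over.
Trying y = 2.43 ft: A³/T = 2887 — ≈ 2870.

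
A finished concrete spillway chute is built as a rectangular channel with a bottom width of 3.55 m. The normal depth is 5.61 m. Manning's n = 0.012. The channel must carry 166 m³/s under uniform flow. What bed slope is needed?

Flow area A = b·y = 3.55 × 5.61 = 19.92 m². Wetted perimeter P = b + 2y = 3.55 + 2×5.61 = 14.77 m.
Hydraulic radius R = A/P = 19.92/14.77 = 1.348 m.
From Manning's equation, S = [nQ / (1 A R^(2/3))]² = [0.012 × 166 / (1 × 19.92 × 1.348^(2/3))]² = 0.00672.

S = 0.00672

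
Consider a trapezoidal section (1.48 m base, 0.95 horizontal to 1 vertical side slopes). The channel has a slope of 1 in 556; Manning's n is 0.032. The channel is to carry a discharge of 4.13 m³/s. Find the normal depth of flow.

Manning's equation rearranged: A R^(2/3) = nQ / (1·√S) = 0.032 × 4.13 / (√0.001799) = 3.116.
Try y = 1.16 m: A R^(2/3) = 2.224 — short.
Try y = 1.61 m: A R^(2/3) = 4.239 — over.
Try y = 1.38 m: A R^(2/3) = 3.118 — ≈ 3.116.

y_n = 1.38 m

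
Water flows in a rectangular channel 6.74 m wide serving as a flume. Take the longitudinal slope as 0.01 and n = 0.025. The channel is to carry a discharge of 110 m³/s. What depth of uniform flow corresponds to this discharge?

Manning's equation rearranged: A R^(2/3) = nQ / (1·√S) = 0.025 × 110 / (√0.01) = 27.5.
At y = 2.23 m: A R^(2/3) = 18.29 — too small.
At y = 3.34 m: A R^(2/3) = 31.78 — too large.
At y = 3 m: A R^(2/3) = 27.51 — ≈ 27.5.

y_n = 3 m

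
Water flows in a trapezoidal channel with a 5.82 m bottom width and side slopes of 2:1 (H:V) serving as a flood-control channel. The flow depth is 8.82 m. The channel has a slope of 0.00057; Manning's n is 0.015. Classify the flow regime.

With bottom width b = 5.82 m and side slope z = 2: A = (b + zy)y = (5.82 + 2×8.82)×8.82 = 206.9 m²; P = b + 2y√(1+z²) = 5.82 + 2×8.82×2.236 = 45.26 m.
Hydraulic radius R = A/P = 206.9/45.26 = 4.571 m.
V = (1/n) R^(2/3) √S = (1/0.015) × 4.571^(2/3) × √0.00057 = 4.384 m/s. Hydraulic depth D_h = A/T = 206.9/41.1 = 5.034 m.
Froude number Fr = V/√(g·D_h) = 4.384/√(9.81×5.034) = 0.624, which is less than 1, so the flow is subcritical.

subcritical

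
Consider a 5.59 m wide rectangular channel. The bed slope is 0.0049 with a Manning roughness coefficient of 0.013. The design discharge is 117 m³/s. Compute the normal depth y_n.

Manning's equation rearranged: A R^(2/3) = nQ / (1·√S) = 0.013 × 117 / (√0.0049) = 21.73.
Try y = 2.25 m: A R^(2/3) = 14.57 — too small.
Try y = 3.03 m: A R^(2/3) = 21.74 — matches.

y_n = 3.03 m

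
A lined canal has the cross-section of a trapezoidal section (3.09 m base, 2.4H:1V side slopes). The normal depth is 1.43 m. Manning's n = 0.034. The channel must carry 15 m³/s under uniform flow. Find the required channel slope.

S = 0.00351

With bottom width b = 3.09 m and side slope z = 2.4: A = (b + zy)y = (3.09 + 2.4×1.43)×1.43 = 9.326 m²; P = b + 2y√(1+z²) = 3.09 + 2×1.43×2.6 = 10.53 m.
Hydraulic radius R = A/P = 9.326/10.53 = 0.886 m.
From Manning's equation, S = [nQ / (1 A R^(2/3))]² = [0.034 × 15 / (1 × 9.326 × 0.886^(2/3))]² = 0.00351.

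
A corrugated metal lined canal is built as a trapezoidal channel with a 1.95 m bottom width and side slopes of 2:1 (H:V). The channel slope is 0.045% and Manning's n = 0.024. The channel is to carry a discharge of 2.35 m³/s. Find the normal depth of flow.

y_n = 0.965 m

Manning's equation rearranged: A R^(2/3) = nQ / (1·√S) = 0.024 × 2.35 / (√0.00045) = 2.659.
At y = 1.09 m: A R^(2/3) = 3.411 — too large.
At y = 0.813 m: A R^(2/3) = 1.881 — too small.
At y = 0.965 m: A R^(2/3) = 2.656 — ≈ 2.659.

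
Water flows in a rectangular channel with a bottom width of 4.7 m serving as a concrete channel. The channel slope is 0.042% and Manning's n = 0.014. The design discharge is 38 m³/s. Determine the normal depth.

y_n = 4.2 m

Manning's equation rearranged: A R^(2/3) = nQ / (1·√S) = 0.014 × 38 / (√0.00042) = 25.96.
Try y = 3.61 m: A R^(2/3) = 21.47 — too small.
Try y = 4.8 m: A R^(2/3) = 30.57 — too large.
Try y = 4.2 m: A R^(2/3) = 25.95 — close enough.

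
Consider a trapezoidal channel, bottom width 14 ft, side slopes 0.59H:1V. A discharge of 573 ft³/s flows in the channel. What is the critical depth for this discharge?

At critical depth, Q² T / (g A³) = 1, i.e. A³/T = Q²/g = 573²/32.2 = 10200.
At y = 3.94 ft: A³/T = 14270 — over.
At y = 2.99 ft: A³/T = 5974 — short.
At y = 3.54 ft: A³/T = 10160 — ≈ 10200.

y_c = 3.54 ft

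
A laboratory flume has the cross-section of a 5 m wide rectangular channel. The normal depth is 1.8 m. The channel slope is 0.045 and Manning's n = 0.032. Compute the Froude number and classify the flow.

supercritical

Flow area A = b·y = 5 × 1.8 = 9 m². Wetted perimeter P = b + 2y = 5 + 2×1.8 = 8.6 m.
Hydraulic radius R = A/P = 9/8.6 = 1.047 m.
V = (1/n) R^(2/3) √S = (1/0.032) × 1.047^(2/3) × √0.045 = 6.833 m/s. Hydraulic depth D_h = A/T = 9/5 = 1.8 m.
Froude number Fr = V/√(g·D_h) = 6.833/√(9.81×1.8) = 1.63, which is greater than 1, so the flow is supercritical.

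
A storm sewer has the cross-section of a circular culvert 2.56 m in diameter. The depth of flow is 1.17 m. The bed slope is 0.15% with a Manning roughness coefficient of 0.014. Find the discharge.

For a circular section of diameter D = 2.56 m at depth y = 1.17 m, the central angle is θ = 2 arccos(1 − 2y/D) = 2.97 rad. Then A = (D²/8)(θ − sin θ) = 2.292 m² and P = Dθ/2 = 3.801 m.
Hydraulic radius R = A/P = 2.292/3.801 = 0.6031 m.
Manning's equation: Q = (1/n) A R^(2/3) S^(1/2) = (1/0.014) × 2.292 × 0.6031^(2/3) × 0.0015^(1/2) = 4.53 m³/s.

Q = 4.53 m³/s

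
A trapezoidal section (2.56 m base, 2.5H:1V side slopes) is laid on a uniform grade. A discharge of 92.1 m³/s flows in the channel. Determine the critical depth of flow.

y_c = 2.62 m

At critical depth, Q² T / (g A³) = 1, i.e. A³/T = Q²/g = 92.1²/9.81 = 864.7.
Trying y = 2.24 m: A³/T = 443.8 — too small.
Trying y = 3.18 m: A³/T = 2022 — too large.
Trying y = 2.62 m: A³/T = 868.3 — ≈ 864.7.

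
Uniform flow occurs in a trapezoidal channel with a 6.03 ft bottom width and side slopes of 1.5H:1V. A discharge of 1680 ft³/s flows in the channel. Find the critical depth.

y_c = 7.75 ft

At critical depth, Q² T / (g A³) = 1, i.e. A³/T = Q²/g = 1680²/32.2 = 87650.
Trying y = 9.67 ft: A³/T = 223500 — high.
Trying y = 6.23 ft: A³/T = 35550 — low.
Trying y = 7.75 ft: A³/T = 87490 — matches.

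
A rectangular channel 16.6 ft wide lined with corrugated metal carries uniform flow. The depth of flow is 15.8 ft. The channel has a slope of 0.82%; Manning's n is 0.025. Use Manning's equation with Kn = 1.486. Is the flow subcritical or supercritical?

Flow area A = b·y = 16.6 × 15.8 = 262.3 ft². Wetted perimeter P = b + 2y = 16.6 + 2×15.8 = 48.2 ft.
Hydraulic radius R = A/P = 262.3/48.2 = 5.441 ft.
V = (1.486/n) R^(2/3) √S = (1.486/0.025) × 5.441^(2/3) × √0.0082 = 16.65 ft/s. Hydraulic depth D_h = A/T = 262.3/16.6 = 15.8 ft.
Froude number Fr = V/√(g·D_h) = 16.65/√(32.2×15.8) = 0.738, which is less than 1, so the flow is subcritical.

subcritical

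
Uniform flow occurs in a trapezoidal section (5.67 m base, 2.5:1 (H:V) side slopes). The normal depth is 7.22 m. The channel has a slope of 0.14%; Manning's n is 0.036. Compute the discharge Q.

Q = 437 m³/s

With bottom width b = 5.67 m and side slope z = 2.5: A = (b + zy)y = (5.67 + 2.5×7.22)×7.22 = 171.3 m²; P = b + 2y√(1+z²) = 5.67 + 2×7.22×2.693 = 44.55 m.
Hydraulic radius R = A/P = 171.3/44.55 = 3.844 m.
Manning's equation: Q = (1/n) A R^(2/3) S^(1/2) = (1/0.036) × 171.3 × 3.844^(2/3) × 0.0014^(1/2) = 437 m³/s.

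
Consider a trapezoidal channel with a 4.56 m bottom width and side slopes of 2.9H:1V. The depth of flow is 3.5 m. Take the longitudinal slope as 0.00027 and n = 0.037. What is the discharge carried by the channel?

With bottom width b = 4.56 m and side slope z = 2.9: A = (b + zy)y = (4.56 + 2.9×3.5)×3.5 = 51.48 m²; P = b + 2y√(1+z²) = 4.56 + 2×3.5×3.068 = 26.03 m.
Hydraulic radius R = A/P = 51.48/26.03 = 1.978 m.
Manning's equation: Q = (1/n) A R^(2/3) S^(1/2) = (1/0.037) × 51.48 × 1.978^(2/3) × 0.00027^(1/2) = 36 m³/s.

Q = 36 m³/s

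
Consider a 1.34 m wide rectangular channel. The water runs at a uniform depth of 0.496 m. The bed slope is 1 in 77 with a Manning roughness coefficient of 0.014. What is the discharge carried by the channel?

Flow area A = b·y = 1.34 × 0.496 = 0.6646 m². Wetted perimeter P = b + 2y = 1.34 + 2×0.496 = 2.332 m.
Hydraulic radius R = A/P = 0.6646/2.332 = 0.285 m.
Manning's equation: Q = (1/n) A R^(2/3) S^(1/2) = (1/0.014) × 0.6646 × 0.285^(2/3) × 0.01299^(1/2) = 2.34 m³/s.

Q = 2.34 m³/s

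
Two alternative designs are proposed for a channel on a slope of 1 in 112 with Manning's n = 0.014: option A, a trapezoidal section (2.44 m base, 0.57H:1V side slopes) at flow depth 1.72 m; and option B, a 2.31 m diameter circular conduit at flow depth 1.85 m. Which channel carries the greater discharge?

Channel A: With bottom width b = 2.44 m and side slope z = 0.57: A = (b + zy)y = (2.44 + 0.57×1.72)×1.72 = 5.883 m²; P = b + 2y√(1+z²) = 2.44 + 2×1.72×1.151 = 6.4 m. Hydraulic radius R = A/P = 5.883/6.4 = 0.9193 m. Q_A = (1/0.014)·5.883·0.9193^(2/3)·√0.008929 = 37.54 m³/s.
Channel B: For a circular section of diameter D = 2.31 m at depth y = 1.85 m, the central angle is θ = 2 arccos(1 − 2y/D) = 4.433 rad. Then A = (D²/8)(θ − sin θ) = 3.598 m² and P = Dθ/2 = 5.12 m. Hydraulic radius R = A/P = 3.598/5.12 = 0.7027 m. Q_B = (1/0.014)·3.598·0.7027^(2/3)·√0.008929 = 19.19 m³/s.
Q_A = 37.54 m³/s vs Q_B = 19.19 m³/s, so channel A carries more.

channel A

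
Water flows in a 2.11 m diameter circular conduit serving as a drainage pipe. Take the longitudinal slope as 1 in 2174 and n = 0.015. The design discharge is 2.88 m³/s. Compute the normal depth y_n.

Manning's equation rearranged: A R^(2/3) = nQ / (1·√S) = 0.015 × 2.88 / (√0.00046) = 2.014.
Try y = 1.74 m: A R^(2/3) = 2.295 — over.
Try y = 1.23 m: A R^(2/3) = 1.467 — short.
Try y = 1.54 m: A R^(2/3) = 2.015 — matches.

y_n = 1.54 m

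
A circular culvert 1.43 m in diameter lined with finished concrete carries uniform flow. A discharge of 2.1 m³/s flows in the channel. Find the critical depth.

At critical depth, Q² T / (g A³) = 1, i.e. A³/T = Q²/g = 2.1²/9.81 = 0.4495.
Try y = 0.921 m: A³/T = 0.9548 — over.
Try y = 0.757 m: A³/T = 0.4503 — close enough.

y_c = 0.757 m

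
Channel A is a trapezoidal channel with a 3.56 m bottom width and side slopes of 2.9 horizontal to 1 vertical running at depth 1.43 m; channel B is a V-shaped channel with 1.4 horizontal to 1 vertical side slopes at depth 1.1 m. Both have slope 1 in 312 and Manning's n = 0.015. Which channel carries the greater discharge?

channel A

Channel A: With bottom width b = 3.56 m and side slope z = 2.9: A = (b + zy)y = (3.56 + 2.9×1.43)×1.43 = 11.02 m²; P = b + 2y√(1+z²) = 3.56 + 2×1.43×3.068 = 12.33 m. Hydraulic radius R = A/P = 11.02/12.33 = 0.8936 m. Q_A = (1/0.015)·11.02·0.8936^(2/3)·√0.003205 = 38.59 m³/s.
Channel B: For a triangular section with side slope z = 1.4: A = zy² = 1.4×1.1² = 1.694 m²; P = 2y√(1+z²) = 2×1.1×1.72 = 3.785 m. Hydraulic radius R = A/P = 1.694/3.785 = 0.4476 m. Q_B = (1/0.015)·1.694·0.4476^(2/3)·√0.003205 = 3.741 m³/s.
Q_A = 38.59 m³/s vs Q_B = 3.741 m³/s, so channel A carries more.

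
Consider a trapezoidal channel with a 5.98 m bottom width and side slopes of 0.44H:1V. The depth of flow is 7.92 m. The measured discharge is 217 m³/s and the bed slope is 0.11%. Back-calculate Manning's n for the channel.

With bottom width b = 5.98 m and side slope z = 0.44: A = (b + zy)y = (5.98 + 0.44×7.92)×7.92 = 74.96 m²; P = b + 2y√(1+z²) = 5.98 + 2×7.92×1.093 = 23.29 m.
Hydraulic radius R = A/P = 74.96/23.29 = 3.219 m.
Rearranging Manning's equation: n = (1/Q) A R^(2/3) S^(1/2) = (1/217) × 74.96 × 3.219^(2/3) × √0.0011 = 0.025.

n = 0.025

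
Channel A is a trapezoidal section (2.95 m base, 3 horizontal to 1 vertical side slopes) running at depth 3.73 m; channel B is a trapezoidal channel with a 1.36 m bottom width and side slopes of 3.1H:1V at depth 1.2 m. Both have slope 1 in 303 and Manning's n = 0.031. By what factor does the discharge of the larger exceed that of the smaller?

18

Channel A: With bottom width b = 2.95 m and side slope z = 3: A = (b + zy)y = (2.95 + 3×3.73)×3.73 = 52.74 m²; P = b + 2y√(1+z²) = 2.95 + 2×3.73×3.162 = 26.54 m. Hydraulic radius R = A/P = 52.74/26.54 = 1.987 m. Q_A = (1/0.031)·52.74·1.987^(2/3)·√0.0033 = 154.5 m³/s.
Channel B: With bottom width b = 1.36 m and side slope z = 3.1: A = (b + zy)y = (1.36 + 3.1×1.2)×1.2 = 6.096 m²; P = b + 2y√(1+z²) = 1.36 + 2×1.2×3.257 = 9.178 m. Hydraulic radius R = A/P = 6.096/9.178 = 0.6642 m. Q_B = (1/0.031)·6.096·0.6642^(2/3)·√0.0033 = 8.6 m³/s.
The larger discharge is 154.5 m³/s and the smaller is 8.6 m³/s; the ratio is 18.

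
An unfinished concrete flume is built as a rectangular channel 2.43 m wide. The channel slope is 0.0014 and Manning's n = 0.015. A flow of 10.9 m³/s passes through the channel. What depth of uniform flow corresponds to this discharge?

Manning's equation rearranged: A R^(2/3) = nQ / (1·√S) = 0.015 × 10.9 / (√0.0014) = 4.37.
Try y = 1.64 m: A R^(2/3) = 3.136 — too small.
Try y = 2.7 m: A R^(2/3) = 5.831 — too large.
Try y = 2.13 m: A R^(2/3) = 4.362 — ≈ 4.37.

y_n = 2.13 m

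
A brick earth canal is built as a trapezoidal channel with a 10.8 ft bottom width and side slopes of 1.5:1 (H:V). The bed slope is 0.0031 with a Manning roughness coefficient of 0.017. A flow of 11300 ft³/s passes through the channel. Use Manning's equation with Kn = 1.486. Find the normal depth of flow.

y_n = 16.2 ft

Manning's equation rearranged: A R^(2/3) = nQ / (1.486·√S) = 0.017 × 11300 / (1.486 × √0.0031) = 2322.
Try y = 20.5 ft: A R^(2/3) = 3968 — high.
Try y = 13.7 ft: A R^(2/3) = 1592 — low.
Try y = 16.2 ft: A R^(2/3) = 2315 — matches.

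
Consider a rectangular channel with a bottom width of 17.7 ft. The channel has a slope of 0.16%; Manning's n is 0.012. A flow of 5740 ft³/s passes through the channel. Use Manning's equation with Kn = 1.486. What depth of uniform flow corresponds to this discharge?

Manning's equation rearranged: A R^(2/3) = nQ / (1.486·√S) = 0.012 × 5740 / (1.486 × √0.0016) = 1159.
Try y = 13.9 ft: A R^(2/3) = 757.9 — too small.
Try y = 19.6 ft: A R^(2/3) = 1158 — matches.

y_n = 19.6 ft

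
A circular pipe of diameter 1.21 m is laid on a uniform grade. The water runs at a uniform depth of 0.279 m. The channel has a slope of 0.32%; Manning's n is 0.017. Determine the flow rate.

For a circular section of diameter D = 1.21 m at depth y = 0.279 m, the central angle is θ = 2 arccos(1 − 2y/D) = 2.003 rad. Then A = (D²/8)(θ − sin θ) = 0.2005 m² and P = Dθ/2 = 1.212 m.
Hydraulic radius R = A/P = 0.2005/1.212 = 0.1654 m.
Manning's equation: Q = (1/n) A R^(2/3) S^(1/2) = (1/0.017) × 0.2005 × 0.1654^(2/3) × 0.0032^(1/2) = 0.201 m³/s.

Q = 0.201 m³/s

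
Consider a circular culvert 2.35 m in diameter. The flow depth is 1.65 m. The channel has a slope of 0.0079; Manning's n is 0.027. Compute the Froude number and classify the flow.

subcritical

For a circular section of diameter D = 2.35 m at depth y = 1.65 m, the central angle is θ = 2 arccos(1 − 2y/D) = 3.974 rad. Then A = (D²/8)(θ − sin θ) = 3.254 m² and P = Dθ/2 = 4.669 m.
Hydraulic radius R = A/P = 3.254/4.669 = 0.6968 m.
V = (1/n) R^(2/3) √S = (1/0.027) × 0.6968^(2/3) × √0.0079 = 2.587 m/s. Hydraulic depth D_h = A/T = 3.254/2.149 = 1.514 m.
Froude number Fr = V/√(g·D_h) = 2.587/√(9.81×1.514) = 0.671, which is less than 1, so the flow is subcritical.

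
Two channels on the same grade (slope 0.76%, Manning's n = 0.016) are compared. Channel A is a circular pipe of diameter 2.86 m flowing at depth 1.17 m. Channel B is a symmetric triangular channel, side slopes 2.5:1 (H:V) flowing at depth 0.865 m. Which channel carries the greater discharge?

channel A

Channel A: For a circular section of diameter D = 2.86 m at depth y = 1.17 m, the central angle is θ = 2 arccos(1 − 2y/D) = 2.776 rad. Then A = (D²/8)(θ − sin θ) = 2.473 m² and P = Dθ/2 = 3.97 m. Hydraulic radius R = A/P = 2.473/3.97 = 0.6229 m. Q_A = (1/0.016)·2.473·0.6229^(2/3)·√0.0076 = 9.826 m³/s.
Channel B: For a triangular section with side slope z = 2.5: A = zy² = 2.5×0.865² = 1.871 m²; P = 2y√(1+z²) = 2×0.865×2.693 = 4.658 m. Hydraulic radius R = A/P = 1.871/4.658 = 0.4016 m. Q_B = (1/0.016)·1.871·0.4016^(2/3)·√0.0076 = 5.547 m³/s.
Q_A = 9.826 m³/s vs Q_B = 5.547 m³/s, so channel A carries more.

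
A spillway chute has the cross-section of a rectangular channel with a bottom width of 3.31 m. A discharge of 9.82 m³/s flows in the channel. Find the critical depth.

For a rectangular channel, critical depth y_c = (q²/g)^(1/3) where q = Q/b = 9.82/3.31 = 2.967 m²/s.
So y_c = (2.967²/9.81)^(1/3) = 0.964 m.

y_c = 0.964 m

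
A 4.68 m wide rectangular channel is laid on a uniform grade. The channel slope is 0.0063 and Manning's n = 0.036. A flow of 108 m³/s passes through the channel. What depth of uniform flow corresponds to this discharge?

Manning's equation rearranged: A R^(2/3) = nQ / (1·√S) = 0.036 × 108 / (√0.0063) = 48.98.
Trying y = 6.42 m: A R^(2/3) = 43.05 — low.
Trying y = 9.08 m: A R^(2/3) = 64.28 — high.
Trying y = 7.17 m: A R^(2/3) = 48.99 — ≈ 48.98.

y_n = 7.17 m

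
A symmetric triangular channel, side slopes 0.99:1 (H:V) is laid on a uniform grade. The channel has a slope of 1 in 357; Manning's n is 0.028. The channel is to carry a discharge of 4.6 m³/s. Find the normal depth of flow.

y_n = 1.82 m

Manning's equation rearranged: A R^(2/3) = nQ / (1·√S) = 0.028 × 4.6 / (√0.002801) = 2.434.
Trying y = 1.38 m: A R^(2/3) = 1.165 — short.
Trying y = 2.16 m: A R^(2/3) = 3.846 — over.
Trying y = 1.82 m: A R^(2/3) = 2.436 — close enough.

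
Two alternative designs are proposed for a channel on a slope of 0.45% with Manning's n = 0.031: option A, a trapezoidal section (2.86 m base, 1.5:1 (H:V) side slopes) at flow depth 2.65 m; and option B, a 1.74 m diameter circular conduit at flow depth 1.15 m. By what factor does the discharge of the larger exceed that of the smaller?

22

Channel A: With bottom width b = 2.86 m and side slope z = 1.5: A = (b + zy)y = (2.86 + 1.5×2.65)×2.65 = 18.11 m²; P = b + 2y√(1+z²) = 2.86 + 2×2.65×1.803 = 12.41 m. Hydraulic radius R = A/P = 18.11/12.41 = 1.459 m. Q_A = (1/0.031)·18.11·1.459^(2/3)·√0.0045 = 50.42 m³/s.
Channel B: For a circular section of diameter D = 1.74 m at depth y = 1.15 m, the central angle is θ = 2 arccos(1 − 2y/D) = 3.797 rad. Then A = (D²/8)(θ − sin θ) = 1.668 m² and P = Dθ/2 = 3.303 m. Hydraulic radius R = A/P = 1.668/3.303 = 0.5048 m. Q_B = (1/0.031)·1.668·0.5048^(2/3)·√0.0045 = 2.288 m³/s.
The larger discharge is 50.42 m³/s and the smaller is 2.288 m³/s; the ratio is 22.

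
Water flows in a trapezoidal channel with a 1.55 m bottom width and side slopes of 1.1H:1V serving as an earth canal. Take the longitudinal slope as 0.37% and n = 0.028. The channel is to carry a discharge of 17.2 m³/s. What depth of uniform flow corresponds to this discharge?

Manning's equation rearranged: A R^(2/3) = nQ / (1·√S) = 0.028 × 17.2 / (√0.0037) = 7.917.
Trying y = 2.37 m: A R^(2/3) = 10.79 — over.
Trying y = 1.65 m: A R^(2/3) = 5.021 — short.
Trying y = 2.05 m: A R^(2/3) = 7.905 — close enough.

y_n = 2.05 m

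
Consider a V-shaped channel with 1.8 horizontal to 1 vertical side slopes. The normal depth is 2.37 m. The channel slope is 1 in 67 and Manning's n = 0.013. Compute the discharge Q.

For a triangular section with side slope z = 1.8: A = zy² = 1.8×2.37² = 10.11 m²; P = 2y√(1+z²) = 2×2.37×2.059 = 9.76 m.
Hydraulic radius R = A/P = 10.11/9.76 = 1.036 m.
Manning's equation: Q = (1/n) A R^(2/3) S^(1/2) = (1/0.013) × 10.11 × 1.036^(2/3) × 0.01493^(1/2) = 97.3 m³/s.

Q = 97.3 m³/s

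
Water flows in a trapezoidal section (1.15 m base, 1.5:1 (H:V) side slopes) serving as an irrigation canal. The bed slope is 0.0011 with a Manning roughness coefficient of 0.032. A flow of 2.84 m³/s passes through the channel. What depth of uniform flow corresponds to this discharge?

y_n = 1.22 m

Manning's equation rearranged: A R^(2/3) = nQ / (1·√S) = 0.032 × 2.84 / (√0.0011) = 2.74.
Try y = 1.32 m: A R^(2/3) = 3.255 — over.
Try y = 0.934 m: A R^(2/3) = 1.555 — short.
Try y = 1.22 m: A R^(2/3) = 2.743 — close enough.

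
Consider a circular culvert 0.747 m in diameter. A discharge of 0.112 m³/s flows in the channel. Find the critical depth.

At critical depth, Q² T / (g A³) = 1, i.e. A³/T = Q²/g = 0.112²/9.81 = 0.001279.
At y = 0.156 m: A³/T = 0.0004815 — too small.
At y = 0.238 m: A³/T = 0.002493 — too large.
At y = 0.2 m: A³/T = 0.00127 — close enough.

y_c = 0.2 m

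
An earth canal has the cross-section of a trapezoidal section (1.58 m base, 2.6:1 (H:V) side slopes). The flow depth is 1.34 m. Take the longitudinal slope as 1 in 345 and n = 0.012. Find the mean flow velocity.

With bottom width b = 1.58 m and side slope z = 2.6: A = (b + zy)y = (1.58 + 2.6×1.34)×1.34 = 6.786 m²; P = b + 2y√(1+z²) = 1.58 + 2×1.34×2.786 = 9.046 m.
Hydraulic radius R = A/P = 6.786/9.046 = 0.7502 m.
From Manning's equation, V = (1/n) R^(2/3) S^(1/2) = (1/0.012) × 0.7502^(2/3) × 0.002899^(1/2) = 3.7 m/s.

V = 3.7 m/s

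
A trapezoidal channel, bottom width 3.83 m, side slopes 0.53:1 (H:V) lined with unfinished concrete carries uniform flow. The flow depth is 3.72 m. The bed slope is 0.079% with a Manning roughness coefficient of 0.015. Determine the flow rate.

With bottom width b = 3.83 m and side slope z = 0.53: A = (b + zy)y = (3.83 + 0.53×3.72)×3.72 = 21.58 m²; P = b + 2y√(1+z²) = 3.83 + 2×3.72×1.132 = 12.25 m.
Hydraulic radius R = A/P = 21.58/12.25 = 1.762 m.
Manning's equation: Q = (1/n) A R^(2/3) S^(1/2) = (1/0.015) × 21.58 × 1.762^(2/3) × 0.00079^(1/2) = 59 m³/s.

Q = 59 m³/s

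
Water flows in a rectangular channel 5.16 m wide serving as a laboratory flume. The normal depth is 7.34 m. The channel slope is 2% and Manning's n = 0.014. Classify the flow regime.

Flow area A = b·y = 5.16 × 7.34 = 37.87 m². Wetted perimeter P = b + 2y = 5.16 + 2×7.34 = 19.84 m.
Hydraulic radius R = A/P = 37.87/19.84 = 1.909 m.
V = (1/n) R^(2/3) √S = (1/0.014) × 1.909^(2/3) × √0.02 = 15.54 m/s. Hydraulic depth D_h = A/T = 37.87/5.16 = 7.34 m.
Froude number Fr = V/√(g·D_h) = 15.54/√(9.81×7.34) = 1.83, which is greater than 1, so the flow is supercritical.

supercritical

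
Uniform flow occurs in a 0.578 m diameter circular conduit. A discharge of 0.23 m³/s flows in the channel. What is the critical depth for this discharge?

y_c = 0.314 m

At critical depth, Q² T / (g A³) = 1, i.e. A³/T = Q²/g = 0.23²/9.81 = 0.005392.
Try y = 0.383 m: A³/T = 0.0115 — too large.
Try y = 0.258 m: A³/T = 0.002532 — too small.
Try y = 0.314 m: A³/T = 0.005363 — close enough.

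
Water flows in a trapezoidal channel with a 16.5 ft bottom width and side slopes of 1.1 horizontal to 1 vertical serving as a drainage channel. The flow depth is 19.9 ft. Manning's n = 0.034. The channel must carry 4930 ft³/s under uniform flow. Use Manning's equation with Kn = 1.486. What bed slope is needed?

S = 0.000999

With bottom width b = 16.5 ft and side slope z = 1.1: A = (b + zy)y = (16.5 + 1.1×19.9)×19.9 = 764 ft²; P = b + 2y√(1+z²) = 16.5 + 2×19.9×1.487 = 75.67 ft.
Hydraulic radius R = A/P = 764/75.67 = 10.1 ft.
From Manning's equation, S = [nQ / (1.486 A R^(2/3))]² = [0.034 × 4930 / (1.486 × 764 × 10.1^(2/3))]² = 0.000999.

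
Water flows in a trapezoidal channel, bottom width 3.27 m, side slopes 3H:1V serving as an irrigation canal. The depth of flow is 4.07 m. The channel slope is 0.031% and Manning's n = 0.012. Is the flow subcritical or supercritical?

With bottom width b = 3.27 m and side slope z = 3: A = (b + zy)y = (3.27 + 3×4.07)×4.07 = 63 m²; P = b + 2y√(1+z²) = 3.27 + 2×4.07×3.162 = 29.01 m.
Hydraulic radius R = A/P = 63/29.01 = 2.172 m.
V = (1/n) R^(2/3) √S = (1/0.012) × 2.172^(2/3) × √0.00031 = 2.461 m/s. Hydraulic depth D_h = A/T = 63/27.69 = 2.275 m.
Froude number Fr = V/√(g·D_h) = 2.461/√(9.81×2.275) = 0.521, which is less than 1, so the flow is subcritical.

subcritical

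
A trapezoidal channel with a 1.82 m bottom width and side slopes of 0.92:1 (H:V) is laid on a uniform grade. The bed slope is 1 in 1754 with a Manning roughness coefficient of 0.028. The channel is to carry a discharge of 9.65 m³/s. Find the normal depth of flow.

y_n = 2.47 m

Manning's equation rearranged: A R^(2/3) = nQ / (1·√S) = 0.028 × 9.65 / (√0.0005701) = 11.32.
Try y = 2.82 m: A R^(2/3) = 14.92 — over.
Try y = 2.47 m: A R^(2/3) = 11.32 — ≈ 11.32.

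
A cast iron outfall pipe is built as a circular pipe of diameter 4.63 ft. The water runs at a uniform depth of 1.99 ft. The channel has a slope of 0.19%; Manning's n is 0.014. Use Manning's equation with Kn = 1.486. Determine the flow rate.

Q = 33 ft³/s

For a circular section of diameter D = 4.63 ft at depth y = 1.99 ft, the central angle is θ = 2 arccos(1 − 2y/D) = 2.86 rad. Then A = (D²/8)(θ − sin θ) = 6.918 ft² and P = Dθ/2 = 6.621 ft.
Hydraulic radius R = A/P = 6.918/6.621 = 1.045 ft.
Manning's equation: Q = (1.486/n) A R^(2/3) S^(1/2) = (1.486/0.014) × 6.918 × 1.045^(2/3) × 0.0019^(1/2) = 33 ft³/s.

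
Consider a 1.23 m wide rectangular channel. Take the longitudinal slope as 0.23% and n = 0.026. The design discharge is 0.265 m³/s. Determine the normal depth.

Manning's equation rearranged: A R^(2/3) = nQ / (1·√S) = 0.026 × 0.265 / (√0.0023) = 0.1437.
At y = 0.396 m: A R^(2/3) = 0.1886 — over.
At y = 0.259 m: A R^(2/3) = 0.1024 — short.
At y = 0.327 m: A R^(2/3) = 0.1437 — close enough.

y_n = 0.327 m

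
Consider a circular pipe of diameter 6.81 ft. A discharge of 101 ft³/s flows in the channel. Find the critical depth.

At critical depth, Q² T / (g A³) = 1, i.e. A³/T = Q²/g = 101²/32.2 = 316.8.
Trying y = 2.03 ft: A³/T = 121.3 — low.
Trying y = 2.86 ft: A³/T = 455 — high.
Trying y = 2.6 ft: A³/T = 315.5 — matches.

y_c = 2.6 ft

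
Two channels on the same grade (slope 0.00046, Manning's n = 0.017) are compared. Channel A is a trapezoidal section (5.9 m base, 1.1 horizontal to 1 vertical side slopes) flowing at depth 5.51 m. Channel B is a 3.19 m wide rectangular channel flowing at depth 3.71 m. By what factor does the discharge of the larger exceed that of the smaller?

Channel A: With bottom width b = 5.9 m and side slope z = 1.1: A = (b + zy)y = (5.9 + 1.1×5.51)×5.51 = 65.91 m²; P = b + 2y√(1+z²) = 5.9 + 2×5.51×1.487 = 22.28 m. Hydraulic radius R = A/P = 65.91/22.28 = 2.958 m. Q_A = (1/0.017)·65.91·2.958^(2/3)·√0.00046 = 171.3 m³/s.
Channel B: Flow area A = b·y = 3.19 × 3.71 = 11.83 m². Wetted perimeter P = b + 2y = 3.19 + 2×3.71 = 10.61 m. Hydraulic radius R = A/P = 11.83/10.61 = 1.115 m. Q_B = (1/0.017)·11.83·1.115^(2/3)·√0.00046 = 16.06 m³/s.
The larger discharge is 171.3 m³/s and the smaller is 16.06 m³/s; the ratio is 10.7.

10.7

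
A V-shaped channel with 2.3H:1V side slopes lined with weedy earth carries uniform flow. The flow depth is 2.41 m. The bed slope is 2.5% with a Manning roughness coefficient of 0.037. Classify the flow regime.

supercritical

For a triangular section with side slope z = 2.3: A = zy² = 2.3×2.41² = 13.36 m²; P = 2y√(1+z²) = 2×2.41×2.508 = 12.09 m.
Hydraulic radius R = A/P = 13.36/12.09 = 1.105 m.
V = (1/n) R^(2/3) √S = (1/0.037) × 1.105^(2/3) × √0.025 = 4.568 m/s. Hydraulic depth D_h = A/T = 13.36/11.09 = 1.205 m.
Froude number Fr = V/√(g·D_h) = 4.568/√(9.81×1.205) = 1.33, which is greater than 1, so the flow is supercritical.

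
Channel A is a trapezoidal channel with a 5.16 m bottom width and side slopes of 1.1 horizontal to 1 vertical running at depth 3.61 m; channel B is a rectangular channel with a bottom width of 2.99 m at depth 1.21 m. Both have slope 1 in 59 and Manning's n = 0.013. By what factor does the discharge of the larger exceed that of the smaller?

Channel A: With bottom width b = 5.16 m and side slope z = 1.1: A = (b + zy)y = (5.16 + 1.1×3.61)×3.61 = 32.96 m²; P = b + 2y√(1+z²) = 5.16 + 2×3.61×1.487 = 15.89 m. Hydraulic radius R = A/P = 32.96/15.89 = 2.074 m. Q_A = (1/0.013)·32.96·2.074^(2/3)·√0.01695 = 536.9 m³/s.
Channel B: Flow area A = b·y = 2.99 × 1.21 = 3.618 m². Wetted perimeter P = b + 2y = 2.99 + 2×1.21 = 5.41 m. Hydraulic radius R = A/P = 3.618/5.41 = 0.6687 m. Q_B = (1/0.013)·3.618·0.6687^(2/3)·√0.01695 = 27.71 m³/s.
The larger discharge is 536.9 m³/s and the smaller is 27.71 m³/s; the ratio is 19.4.

19.4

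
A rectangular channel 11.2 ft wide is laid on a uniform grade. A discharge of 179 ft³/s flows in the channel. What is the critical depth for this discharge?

For a rectangular channel, critical depth y_c = (q²/g)^(1/3) where q = Q/b = 179/11.2 = 15.98 ft²/s.
So y_c = (15.98²/32.2)^(1/3) = 1.99 ft.

y_c = 1.99 ft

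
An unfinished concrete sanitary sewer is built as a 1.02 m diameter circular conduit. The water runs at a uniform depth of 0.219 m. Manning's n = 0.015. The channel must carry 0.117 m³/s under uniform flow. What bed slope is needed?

S = 0.00279

For a circular section of diameter D = 1.02 m at depth y = 0.219 m, the central angle is θ = 2 arccos(1 − 2y/D) = 1.927 rad. Then A = (D²/8)(θ − sin θ) = 0.1287 m² and P = Dθ/2 = 0.9828 m.
Hydraulic radius R = A/P = 0.1287/0.9828 = 0.131 m.
From Manning's equation, S = [nQ / (1 A R^(2/3))]² = [0.015 × 0.117 / (1 × 0.1287 × 0.131^(2/3))]² = 0.00279.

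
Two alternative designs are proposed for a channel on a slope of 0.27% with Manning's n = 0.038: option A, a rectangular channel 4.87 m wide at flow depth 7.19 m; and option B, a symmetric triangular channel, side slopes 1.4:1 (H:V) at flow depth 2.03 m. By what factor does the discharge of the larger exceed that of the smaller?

Channel A: Flow area A = b·y = 4.87 × 7.19 = 35.02 m². Wetted perimeter P = b + 2y = 4.87 + 2×7.19 = 19.25 m. Hydraulic radius R = A/P = 35.02/19.25 = 1.819 m. Q_A = (1/0.038)·35.02·1.819^(2/3)·√0.0027 = 71.35 m³/s.
Channel B: For a triangular section with side slope z = 1.4: A = zy² = 1.4×2.03² = 5.769 m²; P = 2y√(1+z²) = 2×2.03×1.72 = 6.985 m. Hydraulic radius R = A/P = 5.769/6.985 = 0.8259 m. Q_B = (1/0.038)·5.769·0.8259^(2/3)·√0.0027 = 6.945 m³/s.
The larger discharge is 71.35 m³/s and the smaller is 6.945 m³/s; the ratio is 10.3.

10.3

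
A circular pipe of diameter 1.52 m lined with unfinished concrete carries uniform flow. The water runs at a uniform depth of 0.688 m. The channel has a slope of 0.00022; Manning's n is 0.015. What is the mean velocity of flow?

V = 0.496 m/s

For a circular section of diameter D = 1.52 m at depth y = 0.688 m, the central angle is θ = 2 arccos(1 − 2y/D) = 2.952 rad. Then A = (D²/8)(θ − sin θ) = 0.798 m² and P = Dθ/2 = 2.243 m.
Hydraulic radius R = A/P = 0.798/2.243 = 0.3557 m.
From Manning's equation, V = (1/n) R^(2/3) S^(1/2) = (1/0.015) × 0.3557^(2/3) × 0.00022^(1/2) = 0.496 m/s.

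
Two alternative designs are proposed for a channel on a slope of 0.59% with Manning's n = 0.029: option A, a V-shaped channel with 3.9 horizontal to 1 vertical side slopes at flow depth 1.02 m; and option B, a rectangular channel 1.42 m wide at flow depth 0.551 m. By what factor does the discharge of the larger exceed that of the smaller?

Channel A: For a triangular section with side slope z = 3.9: A = zy² = 3.9×1.02² = 4.058 m²; P = 2y√(1+z²) = 2×1.02×4.026 = 8.213 m. Hydraulic radius R = A/P = 4.058/8.213 = 0.494 m. Q_A = (1/0.029)·4.058·0.494^(2/3)·√0.0059 = 6.716 m³/s.
Channel B: Flow area A = b·y = 1.42 × 0.551 = 0.7824 m². Wetted perimeter P = b + 2y = 1.42 + 2×0.551 = 2.522 m. Hydraulic radius R = A/P = 0.7824/2.522 = 0.3102 m. Q_B = (1/0.029)·0.7824·0.3102^(2/3)·√0.0059 = 0.9497 m³/s.
The larger discharge is 6.716 m³/s and the smaller is 0.9497 m³/s; the ratio is 7.07.

7.07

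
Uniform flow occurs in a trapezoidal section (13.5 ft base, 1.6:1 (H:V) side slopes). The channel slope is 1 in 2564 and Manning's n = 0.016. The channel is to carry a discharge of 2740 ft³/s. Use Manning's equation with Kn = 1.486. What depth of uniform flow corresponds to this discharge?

y_n = 12.4 ft

Manning's equation rearranged: A R^(2/3) = nQ / (1.486·√S) = 0.016 × 2740 / (1.486 × √0.00039) = 1494.
Try y = 14.3 ft: A R^(2/3) = 2031 — high.
Try y = 8.72 ft: A R^(2/3) = 714.7 — low.
Try y = 12.4 ft: A R^(2/3) = 1492 — matches.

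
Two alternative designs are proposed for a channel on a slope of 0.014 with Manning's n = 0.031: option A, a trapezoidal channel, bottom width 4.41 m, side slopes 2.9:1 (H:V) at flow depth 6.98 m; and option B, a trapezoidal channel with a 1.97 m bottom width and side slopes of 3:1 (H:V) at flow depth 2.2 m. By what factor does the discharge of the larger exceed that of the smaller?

19.3

Channel A: With bottom width b = 4.41 m and side slope z = 2.9: A = (b + zy)y = (4.41 + 2.9×6.98)×6.98 = 172.1 m²; P = b + 2y√(1+z²) = 4.41 + 2×6.98×3.068 = 47.23 m. Hydraulic radius R = A/P = 172.1/47.23 = 3.643 m. Q_A = (1/0.031)·172.1·3.643^(2/3)·√0.014 = 1555 m³/s.
Channel B: With bottom width b = 1.97 m and side slope z = 3: A = (b + zy)y = (1.97 + 3×2.2)×2.2 = 18.85 m²; P = b + 2y√(1+z²) = 1.97 + 2×2.2×3.162 = 15.88 m. Hydraulic radius R = A/P = 18.85/15.88 = 1.187 m. Q_B = (1/0.031)·18.85·1.187^(2/3)·√0.014 = 80.67 m³/s.
The larger discharge is 1555 m³/s and the smaller is 80.67 m³/s; the ratio is 19.3.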